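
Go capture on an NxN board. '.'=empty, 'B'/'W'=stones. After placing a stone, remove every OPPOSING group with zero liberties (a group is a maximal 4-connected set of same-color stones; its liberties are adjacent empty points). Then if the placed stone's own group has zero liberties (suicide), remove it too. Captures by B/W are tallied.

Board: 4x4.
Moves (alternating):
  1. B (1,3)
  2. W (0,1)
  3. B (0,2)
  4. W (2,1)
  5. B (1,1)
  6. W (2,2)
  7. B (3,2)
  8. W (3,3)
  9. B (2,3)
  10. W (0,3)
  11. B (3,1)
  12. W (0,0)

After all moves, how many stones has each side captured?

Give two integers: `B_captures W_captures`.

Move 1: B@(1,3) -> caps B=0 W=0
Move 2: W@(0,1) -> caps B=0 W=0
Move 3: B@(0,2) -> caps B=0 W=0
Move 4: W@(2,1) -> caps B=0 W=0
Move 5: B@(1,1) -> caps B=0 W=0
Move 6: W@(2,2) -> caps B=0 W=0
Move 7: B@(3,2) -> caps B=0 W=0
Move 8: W@(3,3) -> caps B=0 W=0
Move 9: B@(2,3) -> caps B=1 W=0
Move 10: W@(0,3) -> caps B=1 W=0
Move 11: B@(3,1) -> caps B=1 W=0
Move 12: W@(0,0) -> caps B=1 W=0

Answer: 1 0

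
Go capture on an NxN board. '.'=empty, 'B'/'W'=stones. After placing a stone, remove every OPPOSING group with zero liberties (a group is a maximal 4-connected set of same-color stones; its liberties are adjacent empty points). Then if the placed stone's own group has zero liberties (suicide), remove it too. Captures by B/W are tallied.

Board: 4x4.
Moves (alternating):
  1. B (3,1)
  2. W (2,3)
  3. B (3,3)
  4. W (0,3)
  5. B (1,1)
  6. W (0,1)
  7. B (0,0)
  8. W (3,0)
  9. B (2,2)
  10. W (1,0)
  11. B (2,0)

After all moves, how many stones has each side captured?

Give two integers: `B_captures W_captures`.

Move 1: B@(3,1) -> caps B=0 W=0
Move 2: W@(2,3) -> caps B=0 W=0
Move 3: B@(3,3) -> caps B=0 W=0
Move 4: W@(0,3) -> caps B=0 W=0
Move 5: B@(1,1) -> caps B=0 W=0
Move 6: W@(0,1) -> caps B=0 W=0
Move 7: B@(0,0) -> caps B=0 W=0
Move 8: W@(3,0) -> caps B=0 W=0
Move 9: B@(2,2) -> caps B=0 W=0
Move 10: W@(1,0) -> caps B=0 W=1
Move 11: B@(2,0) -> caps B=1 W=1

Answer: 1 1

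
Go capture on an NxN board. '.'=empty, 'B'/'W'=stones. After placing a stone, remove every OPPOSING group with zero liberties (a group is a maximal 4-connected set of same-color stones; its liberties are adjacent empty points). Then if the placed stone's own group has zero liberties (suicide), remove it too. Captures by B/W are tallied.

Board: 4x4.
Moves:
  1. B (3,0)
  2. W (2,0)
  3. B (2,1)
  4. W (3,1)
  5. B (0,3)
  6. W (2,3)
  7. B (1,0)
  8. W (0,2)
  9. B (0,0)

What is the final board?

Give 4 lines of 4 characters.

Move 1: B@(3,0) -> caps B=0 W=0
Move 2: W@(2,0) -> caps B=0 W=0
Move 3: B@(2,1) -> caps B=0 W=0
Move 4: W@(3,1) -> caps B=0 W=1
Move 5: B@(0,3) -> caps B=0 W=1
Move 6: W@(2,3) -> caps B=0 W=1
Move 7: B@(1,0) -> caps B=0 W=1
Move 8: W@(0,2) -> caps B=0 W=1
Move 9: B@(0,0) -> caps B=0 W=1

Answer: B.WB
B...
WB.W
.W..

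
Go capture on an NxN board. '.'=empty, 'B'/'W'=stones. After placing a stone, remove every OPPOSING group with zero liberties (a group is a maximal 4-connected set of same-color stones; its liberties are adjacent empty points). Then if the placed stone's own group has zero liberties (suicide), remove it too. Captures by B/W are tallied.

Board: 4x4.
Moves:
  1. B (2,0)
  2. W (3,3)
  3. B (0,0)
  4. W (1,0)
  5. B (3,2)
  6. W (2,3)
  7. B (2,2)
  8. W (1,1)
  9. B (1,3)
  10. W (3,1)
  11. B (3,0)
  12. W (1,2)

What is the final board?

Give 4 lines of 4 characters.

Move 1: B@(2,0) -> caps B=0 W=0
Move 2: W@(3,3) -> caps B=0 W=0
Move 3: B@(0,0) -> caps B=0 W=0
Move 4: W@(1,0) -> caps B=0 W=0
Move 5: B@(3,2) -> caps B=0 W=0
Move 6: W@(2,3) -> caps B=0 W=0
Move 7: B@(2,2) -> caps B=0 W=0
Move 8: W@(1,1) -> caps B=0 W=0
Move 9: B@(1,3) -> caps B=2 W=0
Move 10: W@(3,1) -> caps B=2 W=0
Move 11: B@(3,0) -> caps B=2 W=0
Move 12: W@(1,2) -> caps B=2 W=0

Answer: B...
WWWB
B.B.
BWB.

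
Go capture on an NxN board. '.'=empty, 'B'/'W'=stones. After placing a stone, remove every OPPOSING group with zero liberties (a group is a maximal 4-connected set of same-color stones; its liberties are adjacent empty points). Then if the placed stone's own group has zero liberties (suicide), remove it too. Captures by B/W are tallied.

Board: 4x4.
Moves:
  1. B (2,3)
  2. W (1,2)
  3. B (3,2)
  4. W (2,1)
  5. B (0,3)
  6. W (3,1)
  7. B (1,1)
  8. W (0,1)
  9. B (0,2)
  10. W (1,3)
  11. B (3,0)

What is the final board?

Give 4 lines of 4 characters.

Move 1: B@(2,3) -> caps B=0 W=0
Move 2: W@(1,2) -> caps B=0 W=0
Move 3: B@(3,2) -> caps B=0 W=0
Move 4: W@(2,1) -> caps B=0 W=0
Move 5: B@(0,3) -> caps B=0 W=0
Move 6: W@(3,1) -> caps B=0 W=0
Move 7: B@(1,1) -> caps B=0 W=0
Move 8: W@(0,1) -> caps B=0 W=0
Move 9: B@(0,2) -> caps B=0 W=0
Move 10: W@(1,3) -> caps B=0 W=2
Move 11: B@(3,0) -> caps B=0 W=2

Answer: .W..
.BWW
.W.B
BWB.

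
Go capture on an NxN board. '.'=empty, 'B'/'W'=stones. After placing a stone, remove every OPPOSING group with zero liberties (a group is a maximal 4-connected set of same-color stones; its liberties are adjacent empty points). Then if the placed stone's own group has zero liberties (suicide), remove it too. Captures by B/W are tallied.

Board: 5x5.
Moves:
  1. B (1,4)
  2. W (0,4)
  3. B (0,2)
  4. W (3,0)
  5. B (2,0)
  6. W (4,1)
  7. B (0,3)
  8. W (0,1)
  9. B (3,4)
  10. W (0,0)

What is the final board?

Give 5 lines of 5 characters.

Answer: WWBB.
....B
B....
W...B
.W...

Derivation:
Move 1: B@(1,4) -> caps B=0 W=0
Move 2: W@(0,4) -> caps B=0 W=0
Move 3: B@(0,2) -> caps B=0 W=0
Move 4: W@(3,0) -> caps B=0 W=0
Move 5: B@(2,0) -> caps B=0 W=0
Move 6: W@(4,1) -> caps B=0 W=0
Move 7: B@(0,3) -> caps B=1 W=0
Move 8: W@(0,1) -> caps B=1 W=0
Move 9: B@(3,4) -> caps B=1 W=0
Move 10: W@(0,0) -> caps B=1 W=0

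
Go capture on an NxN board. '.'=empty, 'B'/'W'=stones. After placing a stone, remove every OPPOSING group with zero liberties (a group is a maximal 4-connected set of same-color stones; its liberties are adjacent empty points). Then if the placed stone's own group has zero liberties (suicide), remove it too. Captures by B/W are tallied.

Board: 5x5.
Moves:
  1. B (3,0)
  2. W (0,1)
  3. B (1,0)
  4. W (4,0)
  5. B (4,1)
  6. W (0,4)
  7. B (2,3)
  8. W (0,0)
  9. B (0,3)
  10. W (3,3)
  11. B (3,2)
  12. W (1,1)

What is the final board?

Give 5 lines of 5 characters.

Answer: WW.BW
BW...
...B.
B.BW.
.B...

Derivation:
Move 1: B@(3,0) -> caps B=0 W=0
Move 2: W@(0,1) -> caps B=0 W=0
Move 3: B@(1,0) -> caps B=0 W=0
Move 4: W@(4,0) -> caps B=0 W=0
Move 5: B@(4,1) -> caps B=1 W=0
Move 6: W@(0,4) -> caps B=1 W=0
Move 7: B@(2,3) -> caps B=1 W=0
Move 8: W@(0,0) -> caps B=1 W=0
Move 9: B@(0,3) -> caps B=1 W=0
Move 10: W@(3,3) -> caps B=1 W=0
Move 11: B@(3,2) -> caps B=1 W=0
Move 12: W@(1,1) -> caps B=1 W=0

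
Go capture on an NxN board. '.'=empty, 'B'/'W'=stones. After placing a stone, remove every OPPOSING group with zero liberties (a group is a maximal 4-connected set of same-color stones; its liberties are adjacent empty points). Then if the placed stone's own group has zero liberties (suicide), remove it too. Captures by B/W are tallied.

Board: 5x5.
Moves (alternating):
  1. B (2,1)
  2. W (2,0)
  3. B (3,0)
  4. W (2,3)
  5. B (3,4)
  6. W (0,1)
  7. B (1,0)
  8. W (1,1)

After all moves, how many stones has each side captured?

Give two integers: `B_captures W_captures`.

Move 1: B@(2,1) -> caps B=0 W=0
Move 2: W@(2,0) -> caps B=0 W=0
Move 3: B@(3,0) -> caps B=0 W=0
Move 4: W@(2,3) -> caps B=0 W=0
Move 5: B@(3,4) -> caps B=0 W=0
Move 6: W@(0,1) -> caps B=0 W=0
Move 7: B@(1,0) -> caps B=1 W=0
Move 8: W@(1,1) -> caps B=1 W=0

Answer: 1 0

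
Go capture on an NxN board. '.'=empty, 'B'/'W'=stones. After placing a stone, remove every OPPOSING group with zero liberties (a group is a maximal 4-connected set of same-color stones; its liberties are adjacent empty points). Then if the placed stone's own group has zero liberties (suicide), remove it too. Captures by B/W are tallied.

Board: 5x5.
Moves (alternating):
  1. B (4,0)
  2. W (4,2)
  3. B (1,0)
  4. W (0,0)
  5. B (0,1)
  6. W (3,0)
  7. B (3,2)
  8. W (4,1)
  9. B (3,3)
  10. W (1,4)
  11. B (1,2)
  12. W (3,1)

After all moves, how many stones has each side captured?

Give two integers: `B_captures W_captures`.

Move 1: B@(4,0) -> caps B=0 W=0
Move 2: W@(4,2) -> caps B=0 W=0
Move 3: B@(1,0) -> caps B=0 W=0
Move 4: W@(0,0) -> caps B=0 W=0
Move 5: B@(0,1) -> caps B=1 W=0
Move 6: W@(3,0) -> caps B=1 W=0
Move 7: B@(3,2) -> caps B=1 W=0
Move 8: W@(4,1) -> caps B=1 W=1
Move 9: B@(3,3) -> caps B=1 W=1
Move 10: W@(1,4) -> caps B=1 W=1
Move 11: B@(1,2) -> caps B=1 W=1
Move 12: W@(3,1) -> caps B=1 W=1

Answer: 1 1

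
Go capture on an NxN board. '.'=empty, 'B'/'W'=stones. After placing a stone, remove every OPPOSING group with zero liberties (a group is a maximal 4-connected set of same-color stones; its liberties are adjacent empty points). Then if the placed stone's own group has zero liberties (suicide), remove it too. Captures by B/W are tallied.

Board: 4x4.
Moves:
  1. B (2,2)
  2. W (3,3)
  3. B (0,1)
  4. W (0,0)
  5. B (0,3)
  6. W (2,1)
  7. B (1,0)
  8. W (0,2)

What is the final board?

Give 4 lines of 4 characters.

Answer: .BWB
B...
.WB.
...W

Derivation:
Move 1: B@(2,2) -> caps B=0 W=0
Move 2: W@(3,3) -> caps B=0 W=0
Move 3: B@(0,1) -> caps B=0 W=0
Move 4: W@(0,0) -> caps B=0 W=0
Move 5: B@(0,3) -> caps B=0 W=0
Move 6: W@(2,1) -> caps B=0 W=0
Move 7: B@(1,0) -> caps B=1 W=0
Move 8: W@(0,2) -> caps B=1 W=0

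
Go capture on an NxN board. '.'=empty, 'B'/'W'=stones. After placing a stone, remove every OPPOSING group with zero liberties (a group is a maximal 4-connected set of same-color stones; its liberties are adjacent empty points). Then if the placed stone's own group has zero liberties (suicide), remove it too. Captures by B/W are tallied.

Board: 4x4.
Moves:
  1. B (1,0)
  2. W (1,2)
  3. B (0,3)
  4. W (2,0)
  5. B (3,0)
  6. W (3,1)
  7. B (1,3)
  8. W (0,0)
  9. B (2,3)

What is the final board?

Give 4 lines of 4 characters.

Answer: W..B
B.WB
W..B
.W..

Derivation:
Move 1: B@(1,0) -> caps B=0 W=0
Move 2: W@(1,2) -> caps B=0 W=0
Move 3: B@(0,3) -> caps B=0 W=0
Move 4: W@(2,0) -> caps B=0 W=0
Move 5: B@(3,0) -> caps B=0 W=0
Move 6: W@(3,1) -> caps B=0 W=1
Move 7: B@(1,3) -> caps B=0 W=1
Move 8: W@(0,0) -> caps B=0 W=1
Move 9: B@(2,3) -> caps B=0 W=1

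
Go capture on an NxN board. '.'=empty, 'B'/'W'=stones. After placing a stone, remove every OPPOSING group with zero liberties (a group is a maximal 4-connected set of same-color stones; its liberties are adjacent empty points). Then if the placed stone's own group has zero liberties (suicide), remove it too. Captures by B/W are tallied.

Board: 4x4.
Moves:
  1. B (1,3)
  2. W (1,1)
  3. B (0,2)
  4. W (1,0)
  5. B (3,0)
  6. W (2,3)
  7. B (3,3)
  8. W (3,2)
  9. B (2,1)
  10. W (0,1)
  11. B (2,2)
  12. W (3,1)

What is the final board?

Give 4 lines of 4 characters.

Move 1: B@(1,3) -> caps B=0 W=0
Move 2: W@(1,1) -> caps B=0 W=0
Move 3: B@(0,2) -> caps B=0 W=0
Move 4: W@(1,0) -> caps B=0 W=0
Move 5: B@(3,0) -> caps B=0 W=0
Move 6: W@(2,3) -> caps B=0 W=0
Move 7: B@(3,3) -> caps B=0 W=0
Move 8: W@(3,2) -> caps B=0 W=1
Move 9: B@(2,1) -> caps B=0 W=1
Move 10: W@(0,1) -> caps B=0 W=1
Move 11: B@(2,2) -> caps B=0 W=1
Move 12: W@(3,1) -> caps B=0 W=1

Answer: .WB.
WW.B
.BBW
BWW.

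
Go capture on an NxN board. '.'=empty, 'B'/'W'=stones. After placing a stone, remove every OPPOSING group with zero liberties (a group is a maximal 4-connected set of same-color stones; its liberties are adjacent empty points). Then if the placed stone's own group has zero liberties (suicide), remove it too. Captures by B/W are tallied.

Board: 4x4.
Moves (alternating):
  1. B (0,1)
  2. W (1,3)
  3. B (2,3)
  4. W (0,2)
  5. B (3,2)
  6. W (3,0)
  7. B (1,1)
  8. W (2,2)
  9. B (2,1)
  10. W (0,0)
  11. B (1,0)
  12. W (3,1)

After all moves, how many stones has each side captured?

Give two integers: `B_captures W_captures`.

Answer: 1 0

Derivation:
Move 1: B@(0,1) -> caps B=0 W=0
Move 2: W@(1,3) -> caps B=0 W=0
Move 3: B@(2,3) -> caps B=0 W=0
Move 4: W@(0,2) -> caps B=0 W=0
Move 5: B@(3,2) -> caps B=0 W=0
Move 6: W@(3,0) -> caps B=0 W=0
Move 7: B@(1,1) -> caps B=0 W=0
Move 8: W@(2,2) -> caps B=0 W=0
Move 9: B@(2,1) -> caps B=0 W=0
Move 10: W@(0,0) -> caps B=0 W=0
Move 11: B@(1,0) -> caps B=1 W=0
Move 12: W@(3,1) -> caps B=1 W=0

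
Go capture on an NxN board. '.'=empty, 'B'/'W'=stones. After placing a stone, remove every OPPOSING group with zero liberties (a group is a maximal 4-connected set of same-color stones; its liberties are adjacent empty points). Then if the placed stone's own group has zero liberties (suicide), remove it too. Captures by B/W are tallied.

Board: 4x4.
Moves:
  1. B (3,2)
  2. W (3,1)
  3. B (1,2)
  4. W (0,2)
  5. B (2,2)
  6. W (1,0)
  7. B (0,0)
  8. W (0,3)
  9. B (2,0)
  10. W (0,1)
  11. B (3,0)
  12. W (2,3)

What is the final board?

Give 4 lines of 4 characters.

Answer: .WWW
W.B.
B.BW
BWB.

Derivation:
Move 1: B@(3,2) -> caps B=0 W=0
Move 2: W@(3,1) -> caps B=0 W=0
Move 3: B@(1,2) -> caps B=0 W=0
Move 4: W@(0,2) -> caps B=0 W=0
Move 5: B@(2,2) -> caps B=0 W=0
Move 6: W@(1,0) -> caps B=0 W=0
Move 7: B@(0,0) -> caps B=0 W=0
Move 8: W@(0,3) -> caps B=0 W=0
Move 9: B@(2,0) -> caps B=0 W=0
Move 10: W@(0,1) -> caps B=0 W=1
Move 11: B@(3,0) -> caps B=0 W=1
Move 12: W@(2,3) -> caps B=0 W=1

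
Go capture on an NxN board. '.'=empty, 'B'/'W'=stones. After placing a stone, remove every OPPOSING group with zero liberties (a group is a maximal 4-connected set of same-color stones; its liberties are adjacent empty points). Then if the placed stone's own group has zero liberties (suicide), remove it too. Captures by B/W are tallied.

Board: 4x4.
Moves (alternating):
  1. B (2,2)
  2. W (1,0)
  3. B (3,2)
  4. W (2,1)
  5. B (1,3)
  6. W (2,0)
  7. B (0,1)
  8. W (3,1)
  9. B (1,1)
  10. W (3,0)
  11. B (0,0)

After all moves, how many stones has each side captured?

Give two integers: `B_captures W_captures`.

Answer: 5 0

Derivation:
Move 1: B@(2,2) -> caps B=0 W=0
Move 2: W@(1,0) -> caps B=0 W=0
Move 3: B@(3,2) -> caps B=0 W=0
Move 4: W@(2,1) -> caps B=0 W=0
Move 5: B@(1,3) -> caps B=0 W=0
Move 6: W@(2,0) -> caps B=0 W=0
Move 7: B@(0,1) -> caps B=0 W=0
Move 8: W@(3,1) -> caps B=0 W=0
Move 9: B@(1,1) -> caps B=0 W=0
Move 10: W@(3,0) -> caps B=0 W=0
Move 11: B@(0,0) -> caps B=5 W=0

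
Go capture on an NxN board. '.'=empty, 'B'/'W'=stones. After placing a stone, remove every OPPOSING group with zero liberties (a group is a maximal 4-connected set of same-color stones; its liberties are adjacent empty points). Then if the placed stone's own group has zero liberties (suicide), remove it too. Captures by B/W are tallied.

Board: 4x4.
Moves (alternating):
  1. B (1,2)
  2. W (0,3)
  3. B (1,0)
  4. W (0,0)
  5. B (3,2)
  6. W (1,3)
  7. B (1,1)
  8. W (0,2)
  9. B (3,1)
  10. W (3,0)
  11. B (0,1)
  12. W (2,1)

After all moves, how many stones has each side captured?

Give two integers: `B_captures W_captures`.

Move 1: B@(1,2) -> caps B=0 W=0
Move 2: W@(0,3) -> caps B=0 W=0
Move 3: B@(1,0) -> caps B=0 W=0
Move 4: W@(0,0) -> caps B=0 W=0
Move 5: B@(3,2) -> caps B=0 W=0
Move 6: W@(1,3) -> caps B=0 W=0
Move 7: B@(1,1) -> caps B=0 W=0
Move 8: W@(0,2) -> caps B=0 W=0
Move 9: B@(3,1) -> caps B=0 W=0
Move 10: W@(3,0) -> caps B=0 W=0
Move 11: B@(0,1) -> caps B=1 W=0
Move 12: W@(2,1) -> caps B=1 W=0

Answer: 1 0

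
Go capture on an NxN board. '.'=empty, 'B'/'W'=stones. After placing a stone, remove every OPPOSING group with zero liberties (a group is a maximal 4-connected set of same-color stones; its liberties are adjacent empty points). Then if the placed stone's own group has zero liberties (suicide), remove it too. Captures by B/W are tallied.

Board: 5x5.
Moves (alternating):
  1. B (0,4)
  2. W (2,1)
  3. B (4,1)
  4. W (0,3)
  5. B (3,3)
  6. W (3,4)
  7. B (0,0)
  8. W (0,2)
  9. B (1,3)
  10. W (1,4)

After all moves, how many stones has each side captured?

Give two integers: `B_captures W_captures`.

Answer: 0 1

Derivation:
Move 1: B@(0,4) -> caps B=0 W=0
Move 2: W@(2,1) -> caps B=0 W=0
Move 3: B@(4,1) -> caps B=0 W=0
Move 4: W@(0,3) -> caps B=0 W=0
Move 5: B@(3,3) -> caps B=0 W=0
Move 6: W@(3,4) -> caps B=0 W=0
Move 7: B@(0,0) -> caps B=0 W=0
Move 8: W@(0,2) -> caps B=0 W=0
Move 9: B@(1,3) -> caps B=0 W=0
Move 10: W@(1,4) -> caps B=0 W=1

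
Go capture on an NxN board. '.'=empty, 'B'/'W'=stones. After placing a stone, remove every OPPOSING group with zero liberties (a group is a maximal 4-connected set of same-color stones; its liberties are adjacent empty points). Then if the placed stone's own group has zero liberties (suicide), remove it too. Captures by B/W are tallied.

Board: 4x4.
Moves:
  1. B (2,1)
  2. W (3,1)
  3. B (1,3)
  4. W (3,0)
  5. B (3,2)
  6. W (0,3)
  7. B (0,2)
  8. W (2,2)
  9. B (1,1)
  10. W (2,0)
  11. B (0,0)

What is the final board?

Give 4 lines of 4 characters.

Move 1: B@(2,1) -> caps B=0 W=0
Move 2: W@(3,1) -> caps B=0 W=0
Move 3: B@(1,3) -> caps B=0 W=0
Move 4: W@(3,0) -> caps B=0 W=0
Move 5: B@(3,2) -> caps B=0 W=0
Move 6: W@(0,3) -> caps B=0 W=0
Move 7: B@(0,2) -> caps B=1 W=0
Move 8: W@(2,2) -> caps B=1 W=0
Move 9: B@(1,1) -> caps B=1 W=0
Move 10: W@(2,0) -> caps B=1 W=0
Move 11: B@(0,0) -> caps B=1 W=0

Answer: B.B.
.B.B
WBW.
WWB.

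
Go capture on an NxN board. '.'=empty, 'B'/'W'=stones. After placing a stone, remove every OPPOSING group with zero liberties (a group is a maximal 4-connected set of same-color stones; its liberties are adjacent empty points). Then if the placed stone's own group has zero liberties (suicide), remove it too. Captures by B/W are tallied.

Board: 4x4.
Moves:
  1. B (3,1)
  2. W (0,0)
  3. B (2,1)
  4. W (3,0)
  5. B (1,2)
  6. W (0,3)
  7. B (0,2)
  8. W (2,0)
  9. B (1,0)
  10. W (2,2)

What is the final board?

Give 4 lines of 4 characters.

Move 1: B@(3,1) -> caps B=0 W=0
Move 2: W@(0,0) -> caps B=0 W=0
Move 3: B@(2,1) -> caps B=0 W=0
Move 4: W@(3,0) -> caps B=0 W=0
Move 5: B@(1,2) -> caps B=0 W=0
Move 6: W@(0,3) -> caps B=0 W=0
Move 7: B@(0,2) -> caps B=0 W=0
Move 8: W@(2,0) -> caps B=0 W=0
Move 9: B@(1,0) -> caps B=2 W=0
Move 10: W@(2,2) -> caps B=2 W=0

Answer: W.BW
B.B.
.BW.
.B..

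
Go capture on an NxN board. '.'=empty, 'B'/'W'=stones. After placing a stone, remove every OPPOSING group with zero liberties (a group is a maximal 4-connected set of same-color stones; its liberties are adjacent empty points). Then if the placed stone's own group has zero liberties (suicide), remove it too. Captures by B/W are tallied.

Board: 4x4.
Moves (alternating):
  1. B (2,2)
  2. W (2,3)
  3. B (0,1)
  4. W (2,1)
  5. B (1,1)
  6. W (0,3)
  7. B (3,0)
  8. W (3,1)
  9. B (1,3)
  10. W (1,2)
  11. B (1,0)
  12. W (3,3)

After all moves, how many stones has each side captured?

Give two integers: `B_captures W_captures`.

Answer: 0 1

Derivation:
Move 1: B@(2,2) -> caps B=0 W=0
Move 2: W@(2,3) -> caps B=0 W=0
Move 3: B@(0,1) -> caps B=0 W=0
Move 4: W@(2,1) -> caps B=0 W=0
Move 5: B@(1,1) -> caps B=0 W=0
Move 6: W@(0,3) -> caps B=0 W=0
Move 7: B@(3,0) -> caps B=0 W=0
Move 8: W@(3,1) -> caps B=0 W=0
Move 9: B@(1,3) -> caps B=0 W=0
Move 10: W@(1,2) -> caps B=0 W=1
Move 11: B@(1,0) -> caps B=0 W=1
Move 12: W@(3,3) -> caps B=0 W=1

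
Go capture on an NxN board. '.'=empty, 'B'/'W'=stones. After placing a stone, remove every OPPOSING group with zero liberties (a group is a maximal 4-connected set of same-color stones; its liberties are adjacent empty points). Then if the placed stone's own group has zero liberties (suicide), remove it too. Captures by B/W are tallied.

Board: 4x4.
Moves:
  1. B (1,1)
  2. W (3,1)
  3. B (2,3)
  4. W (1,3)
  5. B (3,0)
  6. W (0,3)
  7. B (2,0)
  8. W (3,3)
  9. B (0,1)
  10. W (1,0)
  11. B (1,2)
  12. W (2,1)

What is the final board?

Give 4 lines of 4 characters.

Answer: .B.W
WBBW
.W.B
.W.W

Derivation:
Move 1: B@(1,1) -> caps B=0 W=0
Move 2: W@(3,1) -> caps B=0 W=0
Move 3: B@(2,3) -> caps B=0 W=0
Move 4: W@(1,3) -> caps B=0 W=0
Move 5: B@(3,0) -> caps B=0 W=0
Move 6: W@(0,3) -> caps B=0 W=0
Move 7: B@(2,0) -> caps B=0 W=0
Move 8: W@(3,3) -> caps B=0 W=0
Move 9: B@(0,1) -> caps B=0 W=0
Move 10: W@(1,0) -> caps B=0 W=0
Move 11: B@(1,2) -> caps B=0 W=0
Move 12: W@(2,1) -> caps B=0 W=2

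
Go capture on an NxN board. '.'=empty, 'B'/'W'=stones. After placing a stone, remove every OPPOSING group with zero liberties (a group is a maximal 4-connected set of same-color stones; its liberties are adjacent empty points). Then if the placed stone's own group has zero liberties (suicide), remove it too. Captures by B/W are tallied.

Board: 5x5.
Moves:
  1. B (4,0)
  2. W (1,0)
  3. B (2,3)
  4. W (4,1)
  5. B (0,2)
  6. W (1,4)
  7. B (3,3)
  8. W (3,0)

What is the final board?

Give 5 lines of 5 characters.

Answer: ..B..
W...W
...B.
W..B.
.W...

Derivation:
Move 1: B@(4,0) -> caps B=0 W=0
Move 2: W@(1,0) -> caps B=0 W=0
Move 3: B@(2,3) -> caps B=0 W=0
Move 4: W@(4,1) -> caps B=0 W=0
Move 5: B@(0,2) -> caps B=0 W=0
Move 6: W@(1,4) -> caps B=0 W=0
Move 7: B@(3,3) -> caps B=0 W=0
Move 8: W@(3,0) -> caps B=0 W=1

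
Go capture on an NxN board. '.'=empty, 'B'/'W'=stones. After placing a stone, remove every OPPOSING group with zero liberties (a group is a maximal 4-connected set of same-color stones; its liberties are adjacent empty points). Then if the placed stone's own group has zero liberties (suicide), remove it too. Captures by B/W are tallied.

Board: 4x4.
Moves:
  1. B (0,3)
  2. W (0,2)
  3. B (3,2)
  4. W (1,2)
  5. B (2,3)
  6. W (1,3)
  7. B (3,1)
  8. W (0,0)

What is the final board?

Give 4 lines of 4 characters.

Answer: W.W.
..WW
...B
.BB.

Derivation:
Move 1: B@(0,3) -> caps B=0 W=0
Move 2: W@(0,2) -> caps B=0 W=0
Move 3: B@(3,2) -> caps B=0 W=0
Move 4: W@(1,2) -> caps B=0 W=0
Move 5: B@(2,3) -> caps B=0 W=0
Move 6: W@(1,3) -> caps B=0 W=1
Move 7: B@(3,1) -> caps B=0 W=1
Move 8: W@(0,0) -> caps B=0 W=1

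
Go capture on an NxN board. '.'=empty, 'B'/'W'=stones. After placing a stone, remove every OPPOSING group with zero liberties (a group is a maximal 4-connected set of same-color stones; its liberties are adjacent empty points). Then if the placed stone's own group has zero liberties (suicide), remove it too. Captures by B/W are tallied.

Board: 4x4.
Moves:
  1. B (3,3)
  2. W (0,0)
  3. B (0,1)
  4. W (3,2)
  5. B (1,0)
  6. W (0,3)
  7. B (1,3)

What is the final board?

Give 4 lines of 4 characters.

Move 1: B@(3,3) -> caps B=0 W=0
Move 2: W@(0,0) -> caps B=0 W=0
Move 3: B@(0,1) -> caps B=0 W=0
Move 4: W@(3,2) -> caps B=0 W=0
Move 5: B@(1,0) -> caps B=1 W=0
Move 6: W@(0,3) -> caps B=1 W=0
Move 7: B@(1,3) -> caps B=1 W=0

Answer: .B.W
B..B
....
..WB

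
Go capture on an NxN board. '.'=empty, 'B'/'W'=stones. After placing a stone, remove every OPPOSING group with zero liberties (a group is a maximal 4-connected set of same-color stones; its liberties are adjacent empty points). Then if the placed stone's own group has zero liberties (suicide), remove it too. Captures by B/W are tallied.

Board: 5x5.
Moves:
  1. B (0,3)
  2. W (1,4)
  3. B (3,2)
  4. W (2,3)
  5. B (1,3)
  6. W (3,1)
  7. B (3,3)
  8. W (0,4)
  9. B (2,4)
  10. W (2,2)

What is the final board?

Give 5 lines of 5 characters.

Move 1: B@(0,3) -> caps B=0 W=0
Move 2: W@(1,4) -> caps B=0 W=0
Move 3: B@(3,2) -> caps B=0 W=0
Move 4: W@(2,3) -> caps B=0 W=0
Move 5: B@(1,3) -> caps B=0 W=0
Move 6: W@(3,1) -> caps B=0 W=0
Move 7: B@(3,3) -> caps B=0 W=0
Move 8: W@(0,4) -> caps B=0 W=0
Move 9: B@(2,4) -> caps B=2 W=0
Move 10: W@(2,2) -> caps B=2 W=0

Answer: ...B.
...B.
..WWB
.WBB.
.....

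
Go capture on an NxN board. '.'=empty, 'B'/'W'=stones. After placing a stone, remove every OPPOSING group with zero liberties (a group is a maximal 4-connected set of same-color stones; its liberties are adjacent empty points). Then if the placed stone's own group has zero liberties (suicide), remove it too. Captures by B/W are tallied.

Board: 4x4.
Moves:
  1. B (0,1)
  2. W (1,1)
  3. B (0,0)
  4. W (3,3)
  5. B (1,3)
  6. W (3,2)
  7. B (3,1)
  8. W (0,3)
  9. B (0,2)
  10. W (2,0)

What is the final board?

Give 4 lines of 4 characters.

Move 1: B@(0,1) -> caps B=0 W=0
Move 2: W@(1,1) -> caps B=0 W=0
Move 3: B@(0,0) -> caps B=0 W=0
Move 4: W@(3,3) -> caps B=0 W=0
Move 5: B@(1,3) -> caps B=0 W=0
Move 6: W@(3,2) -> caps B=0 W=0
Move 7: B@(3,1) -> caps B=0 W=0
Move 8: W@(0,3) -> caps B=0 W=0
Move 9: B@(0,2) -> caps B=1 W=0
Move 10: W@(2,0) -> caps B=1 W=0

Answer: BBB.
.W.B
W...
.BWW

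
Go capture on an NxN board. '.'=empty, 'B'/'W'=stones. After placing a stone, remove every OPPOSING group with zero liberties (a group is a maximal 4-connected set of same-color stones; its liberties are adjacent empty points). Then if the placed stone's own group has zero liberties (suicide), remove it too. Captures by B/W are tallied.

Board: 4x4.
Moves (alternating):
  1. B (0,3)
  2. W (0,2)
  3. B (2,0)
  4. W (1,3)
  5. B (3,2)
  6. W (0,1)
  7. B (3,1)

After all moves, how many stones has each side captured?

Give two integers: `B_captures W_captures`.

Move 1: B@(0,3) -> caps B=0 W=0
Move 2: W@(0,2) -> caps B=0 W=0
Move 3: B@(2,0) -> caps B=0 W=0
Move 4: W@(1,3) -> caps B=0 W=1
Move 5: B@(3,2) -> caps B=0 W=1
Move 6: W@(0,1) -> caps B=0 W=1
Move 7: B@(3,1) -> caps B=0 W=1

Answer: 0 1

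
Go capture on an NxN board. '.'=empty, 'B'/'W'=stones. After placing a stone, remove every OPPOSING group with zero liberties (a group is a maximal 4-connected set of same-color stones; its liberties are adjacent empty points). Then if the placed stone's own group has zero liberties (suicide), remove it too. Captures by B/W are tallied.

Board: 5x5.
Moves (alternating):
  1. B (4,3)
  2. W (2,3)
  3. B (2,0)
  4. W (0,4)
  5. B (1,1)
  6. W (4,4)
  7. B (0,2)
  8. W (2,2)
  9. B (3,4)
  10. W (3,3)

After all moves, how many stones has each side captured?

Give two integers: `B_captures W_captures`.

Move 1: B@(4,3) -> caps B=0 W=0
Move 2: W@(2,3) -> caps B=0 W=0
Move 3: B@(2,0) -> caps B=0 W=0
Move 4: W@(0,4) -> caps B=0 W=0
Move 5: B@(1,1) -> caps B=0 W=0
Move 6: W@(4,4) -> caps B=0 W=0
Move 7: B@(0,2) -> caps B=0 W=0
Move 8: W@(2,2) -> caps B=0 W=0
Move 9: B@(3,4) -> caps B=1 W=0
Move 10: W@(3,3) -> caps B=1 W=0

Answer: 1 0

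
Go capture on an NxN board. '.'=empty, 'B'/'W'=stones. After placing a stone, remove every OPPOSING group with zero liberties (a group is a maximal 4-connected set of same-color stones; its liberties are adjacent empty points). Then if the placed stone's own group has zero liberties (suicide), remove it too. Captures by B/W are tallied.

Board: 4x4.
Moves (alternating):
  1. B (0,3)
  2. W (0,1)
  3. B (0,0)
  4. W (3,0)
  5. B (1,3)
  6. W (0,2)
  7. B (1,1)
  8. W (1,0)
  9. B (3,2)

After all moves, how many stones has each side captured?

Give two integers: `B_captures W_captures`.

Answer: 0 1

Derivation:
Move 1: B@(0,3) -> caps B=0 W=0
Move 2: W@(0,1) -> caps B=0 W=0
Move 3: B@(0,0) -> caps B=0 W=0
Move 4: W@(3,0) -> caps B=0 W=0
Move 5: B@(1,3) -> caps B=0 W=0
Move 6: W@(0,2) -> caps B=0 W=0
Move 7: B@(1,1) -> caps B=0 W=0
Move 8: W@(1,0) -> caps B=0 W=1
Move 9: B@(3,2) -> caps B=0 W=1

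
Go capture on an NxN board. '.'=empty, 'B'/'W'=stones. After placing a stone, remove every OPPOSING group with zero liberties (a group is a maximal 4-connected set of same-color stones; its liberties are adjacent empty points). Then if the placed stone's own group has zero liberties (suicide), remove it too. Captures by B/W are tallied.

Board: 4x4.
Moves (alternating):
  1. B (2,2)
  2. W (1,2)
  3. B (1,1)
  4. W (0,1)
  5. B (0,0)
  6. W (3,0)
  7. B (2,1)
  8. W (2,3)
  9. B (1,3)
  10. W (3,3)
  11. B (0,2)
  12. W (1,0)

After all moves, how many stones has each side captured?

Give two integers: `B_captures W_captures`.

Move 1: B@(2,2) -> caps B=0 W=0
Move 2: W@(1,2) -> caps B=0 W=0
Move 3: B@(1,1) -> caps B=0 W=0
Move 4: W@(0,1) -> caps B=0 W=0
Move 5: B@(0,0) -> caps B=0 W=0
Move 6: W@(3,0) -> caps B=0 W=0
Move 7: B@(2,1) -> caps B=0 W=0
Move 8: W@(2,3) -> caps B=0 W=0
Move 9: B@(1,3) -> caps B=0 W=0
Move 10: W@(3,3) -> caps B=0 W=0
Move 11: B@(0,2) -> caps B=2 W=0
Move 12: W@(1,0) -> caps B=2 W=0

Answer: 2 0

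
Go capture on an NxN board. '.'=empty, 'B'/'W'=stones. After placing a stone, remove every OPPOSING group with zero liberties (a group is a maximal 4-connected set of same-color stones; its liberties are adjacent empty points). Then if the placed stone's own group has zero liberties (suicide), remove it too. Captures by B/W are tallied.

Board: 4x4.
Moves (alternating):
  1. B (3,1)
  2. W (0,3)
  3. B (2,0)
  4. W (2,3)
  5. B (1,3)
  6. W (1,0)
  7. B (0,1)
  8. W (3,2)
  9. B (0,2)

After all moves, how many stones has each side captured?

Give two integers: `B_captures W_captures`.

Answer: 1 0

Derivation:
Move 1: B@(3,1) -> caps B=0 W=0
Move 2: W@(0,3) -> caps B=0 W=0
Move 3: B@(2,0) -> caps B=0 W=0
Move 4: W@(2,3) -> caps B=0 W=0
Move 5: B@(1,3) -> caps B=0 W=0
Move 6: W@(1,0) -> caps B=0 W=0
Move 7: B@(0,1) -> caps B=0 W=0
Move 8: W@(3,2) -> caps B=0 W=0
Move 9: B@(0,2) -> caps B=1 W=0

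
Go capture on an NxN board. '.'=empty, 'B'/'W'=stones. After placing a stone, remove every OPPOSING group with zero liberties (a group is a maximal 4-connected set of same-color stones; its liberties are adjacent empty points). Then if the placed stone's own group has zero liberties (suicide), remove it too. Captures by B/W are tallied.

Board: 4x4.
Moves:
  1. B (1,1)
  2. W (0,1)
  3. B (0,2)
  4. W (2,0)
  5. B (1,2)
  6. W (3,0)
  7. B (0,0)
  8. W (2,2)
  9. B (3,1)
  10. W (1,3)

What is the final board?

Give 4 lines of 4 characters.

Answer: B.B.
.BBW
W.W.
WB..

Derivation:
Move 1: B@(1,1) -> caps B=0 W=0
Move 2: W@(0,1) -> caps B=0 W=0
Move 3: B@(0,2) -> caps B=0 W=0
Move 4: W@(2,0) -> caps B=0 W=0
Move 5: B@(1,2) -> caps B=0 W=0
Move 6: W@(3,0) -> caps B=0 W=0
Move 7: B@(0,0) -> caps B=1 W=0
Move 8: W@(2,2) -> caps B=1 W=0
Move 9: B@(3,1) -> caps B=1 W=0
Move 10: W@(1,3) -> caps B=1 W=0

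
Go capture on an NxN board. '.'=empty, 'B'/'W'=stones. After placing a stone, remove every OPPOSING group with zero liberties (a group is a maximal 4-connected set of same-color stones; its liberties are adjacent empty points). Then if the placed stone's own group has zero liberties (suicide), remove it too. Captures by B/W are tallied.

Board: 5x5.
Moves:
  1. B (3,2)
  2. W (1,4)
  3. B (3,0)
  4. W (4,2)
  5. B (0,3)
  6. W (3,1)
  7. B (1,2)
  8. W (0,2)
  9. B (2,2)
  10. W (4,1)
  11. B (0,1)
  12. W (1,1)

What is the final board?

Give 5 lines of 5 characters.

Answer: .B.B.
.WB.W
..B..
BWB..
.WW..

Derivation:
Move 1: B@(3,2) -> caps B=0 W=0
Move 2: W@(1,4) -> caps B=0 W=0
Move 3: B@(3,0) -> caps B=0 W=0
Move 4: W@(4,2) -> caps B=0 W=0
Move 5: B@(0,3) -> caps B=0 W=0
Move 6: W@(3,1) -> caps B=0 W=0
Move 7: B@(1,2) -> caps B=0 W=0
Move 8: W@(0,2) -> caps B=0 W=0
Move 9: B@(2,2) -> caps B=0 W=0
Move 10: W@(4,1) -> caps B=0 W=0
Move 11: B@(0,1) -> caps B=1 W=0
Move 12: W@(1,1) -> caps B=1 W=0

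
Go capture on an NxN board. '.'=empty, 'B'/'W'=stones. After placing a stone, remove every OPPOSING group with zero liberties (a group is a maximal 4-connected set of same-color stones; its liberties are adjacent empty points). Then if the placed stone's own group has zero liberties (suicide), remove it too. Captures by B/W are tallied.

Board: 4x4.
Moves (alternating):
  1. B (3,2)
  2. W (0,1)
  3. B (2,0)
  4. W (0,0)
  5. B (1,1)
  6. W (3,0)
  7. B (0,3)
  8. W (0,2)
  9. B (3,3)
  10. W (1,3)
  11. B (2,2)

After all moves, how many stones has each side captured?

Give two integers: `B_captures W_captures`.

Move 1: B@(3,2) -> caps B=0 W=0
Move 2: W@(0,1) -> caps B=0 W=0
Move 3: B@(2,0) -> caps B=0 W=0
Move 4: W@(0,0) -> caps B=0 W=0
Move 5: B@(1,1) -> caps B=0 W=0
Move 6: W@(3,0) -> caps B=0 W=0
Move 7: B@(0,3) -> caps B=0 W=0
Move 8: W@(0,2) -> caps B=0 W=0
Move 9: B@(3,3) -> caps B=0 W=0
Move 10: W@(1,3) -> caps B=0 W=1
Move 11: B@(2,2) -> caps B=0 W=1

Answer: 0 1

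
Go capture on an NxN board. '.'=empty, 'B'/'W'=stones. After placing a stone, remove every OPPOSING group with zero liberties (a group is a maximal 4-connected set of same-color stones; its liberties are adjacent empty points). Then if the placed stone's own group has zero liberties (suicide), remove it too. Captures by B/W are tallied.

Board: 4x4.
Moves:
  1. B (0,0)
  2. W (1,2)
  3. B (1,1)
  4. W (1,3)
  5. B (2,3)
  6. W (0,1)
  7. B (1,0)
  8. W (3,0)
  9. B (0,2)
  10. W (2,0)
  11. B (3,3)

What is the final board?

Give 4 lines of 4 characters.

Answer: B.B.
BBWW
W..B
W..B

Derivation:
Move 1: B@(0,0) -> caps B=0 W=0
Move 2: W@(1,2) -> caps B=0 W=0
Move 3: B@(1,1) -> caps B=0 W=0
Move 4: W@(1,3) -> caps B=0 W=0
Move 5: B@(2,3) -> caps B=0 W=0
Move 6: W@(0,1) -> caps B=0 W=0
Move 7: B@(1,0) -> caps B=0 W=0
Move 8: W@(3,0) -> caps B=0 W=0
Move 9: B@(0,2) -> caps B=1 W=0
Move 10: W@(2,0) -> caps B=1 W=0
Move 11: B@(3,3) -> caps B=1 W=0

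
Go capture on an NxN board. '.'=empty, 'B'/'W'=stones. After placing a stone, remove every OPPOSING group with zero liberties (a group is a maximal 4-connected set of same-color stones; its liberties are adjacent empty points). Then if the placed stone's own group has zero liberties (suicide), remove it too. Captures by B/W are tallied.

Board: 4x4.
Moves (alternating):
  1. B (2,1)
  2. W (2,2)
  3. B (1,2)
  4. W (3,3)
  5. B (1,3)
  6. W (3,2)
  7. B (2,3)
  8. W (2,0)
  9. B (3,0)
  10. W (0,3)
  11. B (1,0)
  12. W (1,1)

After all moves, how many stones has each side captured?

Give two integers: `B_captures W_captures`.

Move 1: B@(2,1) -> caps B=0 W=0
Move 2: W@(2,2) -> caps B=0 W=0
Move 3: B@(1,2) -> caps B=0 W=0
Move 4: W@(3,3) -> caps B=0 W=0
Move 5: B@(1,3) -> caps B=0 W=0
Move 6: W@(3,2) -> caps B=0 W=0
Move 7: B@(2,3) -> caps B=0 W=0
Move 8: W@(2,0) -> caps B=0 W=0
Move 9: B@(3,0) -> caps B=0 W=0
Move 10: W@(0,3) -> caps B=0 W=0
Move 11: B@(1,0) -> caps B=1 W=0
Move 12: W@(1,1) -> caps B=1 W=0

Answer: 1 0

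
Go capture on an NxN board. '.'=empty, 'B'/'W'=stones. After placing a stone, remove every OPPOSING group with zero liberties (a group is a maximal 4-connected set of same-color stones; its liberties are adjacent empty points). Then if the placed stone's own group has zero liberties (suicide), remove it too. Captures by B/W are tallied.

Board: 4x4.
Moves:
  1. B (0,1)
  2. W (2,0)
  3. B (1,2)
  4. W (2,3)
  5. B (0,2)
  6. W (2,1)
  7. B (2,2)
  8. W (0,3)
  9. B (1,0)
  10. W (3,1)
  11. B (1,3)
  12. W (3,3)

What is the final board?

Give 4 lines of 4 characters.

Answer: .BB.
B.BB
WWBW
.W.W

Derivation:
Move 1: B@(0,1) -> caps B=0 W=0
Move 2: W@(2,0) -> caps B=0 W=0
Move 3: B@(1,2) -> caps B=0 W=0
Move 4: W@(2,3) -> caps B=0 W=0
Move 5: B@(0,2) -> caps B=0 W=0
Move 6: W@(2,1) -> caps B=0 W=0
Move 7: B@(2,2) -> caps B=0 W=0
Move 8: W@(0,3) -> caps B=0 W=0
Move 9: B@(1,0) -> caps B=0 W=0
Move 10: W@(3,1) -> caps B=0 W=0
Move 11: B@(1,3) -> caps B=1 W=0
Move 12: W@(3,3) -> caps B=1 W=0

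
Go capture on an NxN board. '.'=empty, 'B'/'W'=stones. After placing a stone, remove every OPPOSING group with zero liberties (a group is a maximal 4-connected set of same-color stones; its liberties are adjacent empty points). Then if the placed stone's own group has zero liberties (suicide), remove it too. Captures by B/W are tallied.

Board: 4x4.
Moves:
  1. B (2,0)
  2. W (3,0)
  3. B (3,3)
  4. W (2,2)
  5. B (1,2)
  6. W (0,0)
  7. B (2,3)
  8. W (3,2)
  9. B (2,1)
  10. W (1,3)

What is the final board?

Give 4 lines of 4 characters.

Move 1: B@(2,0) -> caps B=0 W=0
Move 2: W@(3,0) -> caps B=0 W=0
Move 3: B@(3,3) -> caps B=0 W=0
Move 4: W@(2,2) -> caps B=0 W=0
Move 5: B@(1,2) -> caps B=0 W=0
Move 6: W@(0,0) -> caps B=0 W=0
Move 7: B@(2,3) -> caps B=0 W=0
Move 8: W@(3,2) -> caps B=0 W=0
Move 9: B@(2,1) -> caps B=0 W=0
Move 10: W@(1,3) -> caps B=0 W=2

Answer: W...
..BW
BBW.
W.W.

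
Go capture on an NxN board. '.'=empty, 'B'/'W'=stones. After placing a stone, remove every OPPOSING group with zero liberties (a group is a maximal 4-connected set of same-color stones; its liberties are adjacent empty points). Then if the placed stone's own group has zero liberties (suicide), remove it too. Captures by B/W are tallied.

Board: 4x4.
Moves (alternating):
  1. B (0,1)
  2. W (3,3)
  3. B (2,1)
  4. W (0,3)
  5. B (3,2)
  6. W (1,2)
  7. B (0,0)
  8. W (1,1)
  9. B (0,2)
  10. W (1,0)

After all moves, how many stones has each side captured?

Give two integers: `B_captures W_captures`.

Move 1: B@(0,1) -> caps B=0 W=0
Move 2: W@(3,3) -> caps B=0 W=0
Move 3: B@(2,1) -> caps B=0 W=0
Move 4: W@(0,3) -> caps B=0 W=0
Move 5: B@(3,2) -> caps B=0 W=0
Move 6: W@(1,2) -> caps B=0 W=0
Move 7: B@(0,0) -> caps B=0 W=0
Move 8: W@(1,1) -> caps B=0 W=0
Move 9: B@(0,2) -> caps B=0 W=0
Move 10: W@(1,0) -> caps B=0 W=3

Answer: 0 3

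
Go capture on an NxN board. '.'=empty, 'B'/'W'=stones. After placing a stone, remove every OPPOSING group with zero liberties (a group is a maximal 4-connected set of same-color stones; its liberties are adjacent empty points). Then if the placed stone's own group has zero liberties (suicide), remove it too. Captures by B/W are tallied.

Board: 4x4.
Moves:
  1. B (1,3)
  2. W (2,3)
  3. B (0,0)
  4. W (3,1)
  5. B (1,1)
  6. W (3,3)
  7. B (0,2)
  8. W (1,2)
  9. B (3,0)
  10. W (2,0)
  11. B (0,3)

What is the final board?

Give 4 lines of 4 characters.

Answer: B.BB
.BWB
W..W
.W.W

Derivation:
Move 1: B@(1,3) -> caps B=0 W=0
Move 2: W@(2,3) -> caps B=0 W=0
Move 3: B@(0,0) -> caps B=0 W=0
Move 4: W@(3,1) -> caps B=0 W=0
Move 5: B@(1,1) -> caps B=0 W=0
Move 6: W@(3,3) -> caps B=0 W=0
Move 7: B@(0,2) -> caps B=0 W=0
Move 8: W@(1,2) -> caps B=0 W=0
Move 9: B@(3,0) -> caps B=0 W=0
Move 10: W@(2,0) -> caps B=0 W=1
Move 11: B@(0,3) -> caps B=0 W=1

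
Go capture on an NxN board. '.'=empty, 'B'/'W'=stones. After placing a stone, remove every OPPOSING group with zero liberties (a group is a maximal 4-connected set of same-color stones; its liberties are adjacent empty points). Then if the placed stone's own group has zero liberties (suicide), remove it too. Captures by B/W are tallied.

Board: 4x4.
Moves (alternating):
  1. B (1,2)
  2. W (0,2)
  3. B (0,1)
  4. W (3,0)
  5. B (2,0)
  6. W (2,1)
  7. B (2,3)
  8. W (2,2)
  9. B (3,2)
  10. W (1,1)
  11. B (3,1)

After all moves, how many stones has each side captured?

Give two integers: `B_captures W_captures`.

Answer: 1 0

Derivation:
Move 1: B@(1,2) -> caps B=0 W=0
Move 2: W@(0,2) -> caps B=0 W=0
Move 3: B@(0,1) -> caps B=0 W=0
Move 4: W@(3,0) -> caps B=0 W=0
Move 5: B@(2,0) -> caps B=0 W=0
Move 6: W@(2,1) -> caps B=0 W=0
Move 7: B@(2,3) -> caps B=0 W=0
Move 8: W@(2,2) -> caps B=0 W=0
Move 9: B@(3,2) -> caps B=0 W=0
Move 10: W@(1,1) -> caps B=0 W=0
Move 11: B@(3,1) -> caps B=1 W=0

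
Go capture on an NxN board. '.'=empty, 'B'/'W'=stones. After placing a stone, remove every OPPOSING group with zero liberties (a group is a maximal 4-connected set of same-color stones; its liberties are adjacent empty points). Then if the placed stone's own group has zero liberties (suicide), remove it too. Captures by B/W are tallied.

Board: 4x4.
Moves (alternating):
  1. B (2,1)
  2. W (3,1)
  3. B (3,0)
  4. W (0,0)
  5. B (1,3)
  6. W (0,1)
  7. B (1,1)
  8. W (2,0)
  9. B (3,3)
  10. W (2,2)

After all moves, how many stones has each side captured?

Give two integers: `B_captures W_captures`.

Answer: 0 1

Derivation:
Move 1: B@(2,1) -> caps B=0 W=0
Move 2: W@(3,1) -> caps B=0 W=0
Move 3: B@(3,0) -> caps B=0 W=0
Move 4: W@(0,0) -> caps B=0 W=0
Move 5: B@(1,3) -> caps B=0 W=0
Move 6: W@(0,1) -> caps B=0 W=0
Move 7: B@(1,1) -> caps B=0 W=0
Move 8: W@(2,0) -> caps B=0 W=1
Move 9: B@(3,3) -> caps B=0 W=1
Move 10: W@(2,2) -> caps B=0 W=1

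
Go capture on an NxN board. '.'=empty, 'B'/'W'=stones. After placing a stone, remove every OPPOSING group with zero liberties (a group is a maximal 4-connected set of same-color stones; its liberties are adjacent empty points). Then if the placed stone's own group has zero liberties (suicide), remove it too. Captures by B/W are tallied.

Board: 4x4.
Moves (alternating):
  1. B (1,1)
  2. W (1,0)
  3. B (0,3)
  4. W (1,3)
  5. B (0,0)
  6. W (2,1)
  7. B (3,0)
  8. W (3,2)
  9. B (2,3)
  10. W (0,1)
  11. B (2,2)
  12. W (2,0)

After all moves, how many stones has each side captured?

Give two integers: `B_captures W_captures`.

Move 1: B@(1,1) -> caps B=0 W=0
Move 2: W@(1,0) -> caps B=0 W=0
Move 3: B@(0,3) -> caps B=0 W=0
Move 4: W@(1,3) -> caps B=0 W=0
Move 5: B@(0,0) -> caps B=0 W=0
Move 6: W@(2,1) -> caps B=0 W=0
Move 7: B@(3,0) -> caps B=0 W=0
Move 8: W@(3,2) -> caps B=0 W=0
Move 9: B@(2,3) -> caps B=0 W=0
Move 10: W@(0,1) -> caps B=0 W=1
Move 11: B@(2,2) -> caps B=0 W=1
Move 12: W@(2,0) -> caps B=0 W=1

Answer: 0 1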